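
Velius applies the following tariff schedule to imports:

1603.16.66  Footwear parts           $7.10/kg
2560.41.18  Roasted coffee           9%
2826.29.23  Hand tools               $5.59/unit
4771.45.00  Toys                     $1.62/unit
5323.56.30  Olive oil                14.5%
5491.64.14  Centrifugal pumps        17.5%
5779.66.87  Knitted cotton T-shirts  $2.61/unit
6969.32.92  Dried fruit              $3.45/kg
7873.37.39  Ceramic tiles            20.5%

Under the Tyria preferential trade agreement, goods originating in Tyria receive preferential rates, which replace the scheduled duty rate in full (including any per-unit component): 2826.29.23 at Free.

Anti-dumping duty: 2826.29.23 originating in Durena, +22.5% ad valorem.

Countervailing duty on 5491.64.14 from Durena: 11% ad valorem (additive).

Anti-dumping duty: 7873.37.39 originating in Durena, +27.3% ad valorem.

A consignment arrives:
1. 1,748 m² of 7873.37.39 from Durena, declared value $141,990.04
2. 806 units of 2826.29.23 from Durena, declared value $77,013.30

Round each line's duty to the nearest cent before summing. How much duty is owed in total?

Line 1 (7873.37.39, Durena, 1,748 m², $141,990.04):
Base rate for 7873.37.39 is 20.5%.
Additional duty on 7873.37.39 from Durena: +27.3%. Applied ad valorem rate: 20.5% + 27.3% = 47.8%.
Duty = $141,990.04 × 47.8% = $67,871.24.
Line 2 (2826.29.23, Durena, 806 units, $77,013.30):
Base rate for 2826.29.23 is $5.59/unit.
2826.29.23 has an FTA preferential rate, but origin Durena is not Tyria; base rate stands.
Additional duty on 2826.29.23 from Durena: +22.5% ad valorem. Applied ad valorem rate = 22.5%.
Duty = $77,013.30 × 22.5% + 806 × $5.59 = $21,833.53.
Total = $67,871.24 + $21,833.53 = $89,704.77.

$89,704.77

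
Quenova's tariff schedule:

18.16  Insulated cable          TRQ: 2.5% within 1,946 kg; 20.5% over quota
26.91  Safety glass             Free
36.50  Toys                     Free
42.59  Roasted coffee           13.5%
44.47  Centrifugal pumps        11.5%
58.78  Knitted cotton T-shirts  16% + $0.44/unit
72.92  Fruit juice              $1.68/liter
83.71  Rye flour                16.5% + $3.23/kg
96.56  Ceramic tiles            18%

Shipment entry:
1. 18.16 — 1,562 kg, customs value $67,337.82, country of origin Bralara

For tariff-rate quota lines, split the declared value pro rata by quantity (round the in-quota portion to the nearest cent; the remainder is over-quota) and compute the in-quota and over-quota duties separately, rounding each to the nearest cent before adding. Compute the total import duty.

Line 1 (18.16, Bralara, 1,562 kg, $67,337.82):
Code 18.16 is under a tariff-rate quota (threshold 1,946 kg). Quantity 1,562 kg is within the quota, so the in-quota rate 2.5% applies to the full value.
Duty = $67,337.82 × 2.5% = $1,683.45.

$1,683.45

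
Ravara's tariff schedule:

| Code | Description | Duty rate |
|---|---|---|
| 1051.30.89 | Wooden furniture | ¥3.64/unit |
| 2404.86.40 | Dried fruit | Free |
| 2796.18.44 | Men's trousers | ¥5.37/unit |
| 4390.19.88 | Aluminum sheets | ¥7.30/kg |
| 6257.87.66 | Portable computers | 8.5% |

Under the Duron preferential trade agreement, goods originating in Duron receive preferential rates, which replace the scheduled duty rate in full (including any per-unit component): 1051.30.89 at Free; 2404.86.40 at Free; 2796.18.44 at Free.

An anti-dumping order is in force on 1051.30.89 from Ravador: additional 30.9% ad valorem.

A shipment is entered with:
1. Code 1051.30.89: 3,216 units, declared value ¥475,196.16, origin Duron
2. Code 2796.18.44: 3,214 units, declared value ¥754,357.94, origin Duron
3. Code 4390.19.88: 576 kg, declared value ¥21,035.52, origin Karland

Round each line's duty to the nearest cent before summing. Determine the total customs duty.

Line 1 (1051.30.89, Duron, 3,216 units, ¥475,196.16):
Base rate for 1051.30.89 is ¥3.64/unit.
Origin Duron qualifies under the Ravara–Duron agreement and 1051.30.89 is covered: preferential rate Free applies instead.
The additional-duty order on 1051.30.89 targets Ravador, not Duron; it does not apply.
Duty = ¥475,196.16 × 0% = ¥0.00.
Line 2 (2796.18.44, Duron, 3,214 units, ¥754,357.94):
Base rate for 2796.18.44 is ¥5.37/unit.
Origin Duron qualifies under the Ravara–Duron agreement and 2796.18.44 is covered: preferential rate Free applies instead.
Duty = ¥754,357.94 × 0% = ¥0.00.
Line 3 (4390.19.88, Karland, 576 kg, ¥21,035.52):
Base rate for 4390.19.88 is ¥7.30/kg.
Duty = 576 × ¥7.30 = ¥4,204.80.
Total = ¥0.00 + ¥0.00 + ¥4,204.80 = ¥4,204.80.

¥4,204.80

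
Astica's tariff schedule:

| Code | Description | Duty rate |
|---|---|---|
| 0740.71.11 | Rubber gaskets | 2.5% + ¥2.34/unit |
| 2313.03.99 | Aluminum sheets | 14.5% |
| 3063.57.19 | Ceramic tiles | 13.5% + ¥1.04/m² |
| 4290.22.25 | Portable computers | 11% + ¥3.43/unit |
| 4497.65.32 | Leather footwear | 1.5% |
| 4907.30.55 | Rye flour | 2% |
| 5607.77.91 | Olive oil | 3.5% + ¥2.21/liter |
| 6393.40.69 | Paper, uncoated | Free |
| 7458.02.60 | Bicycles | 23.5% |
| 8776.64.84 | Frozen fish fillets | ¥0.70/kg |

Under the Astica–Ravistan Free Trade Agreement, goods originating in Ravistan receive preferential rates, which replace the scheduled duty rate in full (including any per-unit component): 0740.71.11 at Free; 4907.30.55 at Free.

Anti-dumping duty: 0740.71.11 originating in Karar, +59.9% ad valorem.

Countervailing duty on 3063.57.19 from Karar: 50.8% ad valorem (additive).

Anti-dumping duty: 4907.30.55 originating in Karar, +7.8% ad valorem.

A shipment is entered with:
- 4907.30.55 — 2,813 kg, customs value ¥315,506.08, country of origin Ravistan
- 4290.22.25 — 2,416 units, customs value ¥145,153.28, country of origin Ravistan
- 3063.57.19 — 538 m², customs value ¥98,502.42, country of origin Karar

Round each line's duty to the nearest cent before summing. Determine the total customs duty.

¥88,150.32

Line 1 (4907.30.55, Ravistan, 2,813 kg, ¥315,506.08):
Base rate for 4907.30.55 is 2%.
Origin Ravistan qualifies under the Astica–Ravistan agreement and 4907.30.55 is covered: preferential rate Free applies instead.
The additional-duty order on 4907.30.55 targets Karar, not Ravistan; it does not apply.
Duty = ¥315,506.08 × 0% = ¥0.00.
Line 2 (4290.22.25, Ravistan, 2,416 units, ¥145,153.28):
Base rate for 4290.22.25 is 11% + ¥3.43/unit.
Origin Ravistan is the FTA partner but 4290.22.25 is not on the preference list; base rate stands.
Duty = ¥145,153.28 × 11% + 2,416 × ¥3.43 = ¥24,253.74.
Line 3 (3063.57.19, Karar, 538 m², ¥98,502.42):
Base rate for 3063.57.19 is 13.5% + ¥1.04/m².
Additional duty on 3063.57.19 from Karar: +50.8%. Applied ad valorem rate: 13.5% + 50.8% = 64.3%.
Duty = ¥98,502.42 × 64.3% + 538 × ¥1.04 = ¥63,896.58.
Total = ¥0.00 + ¥24,253.74 + ¥63,896.58 = ¥88,150.32.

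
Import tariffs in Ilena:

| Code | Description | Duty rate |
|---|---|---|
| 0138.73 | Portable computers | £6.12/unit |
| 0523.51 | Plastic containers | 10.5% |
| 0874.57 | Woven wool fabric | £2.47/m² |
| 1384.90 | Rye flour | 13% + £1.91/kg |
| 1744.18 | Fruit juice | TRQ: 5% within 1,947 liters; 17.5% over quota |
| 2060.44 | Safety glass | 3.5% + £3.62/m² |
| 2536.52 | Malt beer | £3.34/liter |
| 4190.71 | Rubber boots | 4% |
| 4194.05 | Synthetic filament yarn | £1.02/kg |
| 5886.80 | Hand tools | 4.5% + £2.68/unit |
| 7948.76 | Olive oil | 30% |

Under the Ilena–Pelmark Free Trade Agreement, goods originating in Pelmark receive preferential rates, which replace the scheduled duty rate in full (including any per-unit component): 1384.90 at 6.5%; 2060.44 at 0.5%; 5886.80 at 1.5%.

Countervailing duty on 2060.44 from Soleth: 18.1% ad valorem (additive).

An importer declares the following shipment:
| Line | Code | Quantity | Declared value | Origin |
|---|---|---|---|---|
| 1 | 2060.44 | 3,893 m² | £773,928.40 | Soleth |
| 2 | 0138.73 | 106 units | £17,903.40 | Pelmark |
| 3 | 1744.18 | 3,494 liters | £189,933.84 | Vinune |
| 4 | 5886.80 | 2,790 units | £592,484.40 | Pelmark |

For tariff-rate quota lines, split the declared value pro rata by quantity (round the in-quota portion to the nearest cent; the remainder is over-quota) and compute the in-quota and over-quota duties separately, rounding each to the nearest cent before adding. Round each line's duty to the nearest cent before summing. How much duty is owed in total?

Line 1 (2060.44, Soleth, 3,893 m², £773,928.40):
Base rate for 2060.44 is 3.5% + £3.62/m².
2060.44 has an FTA preferential rate, but origin Soleth is not Pelmark; base rate stands.
Additional duty on 2060.44 from Soleth: +18.1%. Applied ad valorem rate: 3.5% + 18.1% = 21.6%.
Duty = £773,928.40 × 21.6% + 3,893 × £3.62 = £181,261.19.
Line 2 (0138.73, Pelmark, 106 units, £17,903.40):
Base rate for 0138.73 is £6.12/unit.
Origin Pelmark is the FTA partner but 0138.73 is not on the preference list; base rate stands.
Duty = 106 × £6.12 = £648.72.
Line 3 (1744.18, Vinune, 3,494 liters, £189,933.84):
Code 1744.18 is under a tariff-rate quota (threshold 1,947 liters). In-quota: 1,947 liters at 5%; over-quota: 1,547 liters at 17.5%.
Pro-rata value split: in-quota = £189,933.84 × 1,947/3,494 = £105,838.92; over-quota = £189,933.84 − £105,838.92 = £84,094.92.
In-quota duty = £105,838.92 × 5% = £5,291.95. Over-quota duty = £84,094.92 × 17.5% = £14,716.61.
Line duty = £5,291.95 + £14,716.61 = £20,008.56.
Line 4 (5886.80, Pelmark, 2,790 units, £592,484.40):
Base rate for 5886.80 is 4.5% + £2.68/unit.
Origin Pelmark qualifies under the Ilena–Pelmark agreement and 5886.80 is covered: preferential rate 1.5% applies instead.
Duty = £592,484.40 × 1.5% = £8,887.27.
Total = £181,261.19 + £648.72 + £20,008.56 + £8,887.27 = £210,805.74.

£210,805.74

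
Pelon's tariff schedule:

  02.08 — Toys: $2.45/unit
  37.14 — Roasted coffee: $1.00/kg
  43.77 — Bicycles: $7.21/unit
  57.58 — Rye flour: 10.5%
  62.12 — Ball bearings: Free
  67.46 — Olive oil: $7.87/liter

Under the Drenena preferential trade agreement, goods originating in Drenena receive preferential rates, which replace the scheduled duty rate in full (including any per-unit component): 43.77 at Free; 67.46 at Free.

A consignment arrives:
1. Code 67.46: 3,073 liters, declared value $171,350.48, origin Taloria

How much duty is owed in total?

Line 1 (67.46, Taloria, 3,073 liters, $171,350.48):
Base rate for 67.46 is $7.87/liter.
67.46 has an FTA preferential rate, but origin Taloria is not Drenena; base rate stands.
Duty = 3,073 × $7.87 = $24,184.51.

$24,184.51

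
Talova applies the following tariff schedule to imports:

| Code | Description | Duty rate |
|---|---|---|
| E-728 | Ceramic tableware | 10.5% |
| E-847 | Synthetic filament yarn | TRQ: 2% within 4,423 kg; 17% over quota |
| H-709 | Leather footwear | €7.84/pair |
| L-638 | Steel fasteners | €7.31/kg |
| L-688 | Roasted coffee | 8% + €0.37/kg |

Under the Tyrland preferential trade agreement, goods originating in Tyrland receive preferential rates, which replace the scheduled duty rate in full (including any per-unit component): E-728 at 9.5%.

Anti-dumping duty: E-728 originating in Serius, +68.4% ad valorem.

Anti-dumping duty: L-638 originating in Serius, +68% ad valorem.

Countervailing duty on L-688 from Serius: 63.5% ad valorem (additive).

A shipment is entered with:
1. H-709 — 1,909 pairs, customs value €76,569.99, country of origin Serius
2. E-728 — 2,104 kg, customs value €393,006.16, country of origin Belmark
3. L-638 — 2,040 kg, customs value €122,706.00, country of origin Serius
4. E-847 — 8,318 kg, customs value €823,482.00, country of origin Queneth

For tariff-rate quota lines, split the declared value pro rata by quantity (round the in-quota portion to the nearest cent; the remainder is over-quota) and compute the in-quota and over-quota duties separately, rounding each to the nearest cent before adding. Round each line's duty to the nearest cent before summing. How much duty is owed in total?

Line 1 (H-709, Serius, 1,909 pairs, €76,569.99):
Base rate for H-709 is €7.84/pair.
Duty = 1,909 × €7.84 = €14,966.56.
Line 2 (E-728, Belmark, 2,104 kg, €393,006.16):
Base rate for E-728 is 10.5%.
E-728 has an FTA preferential rate, but origin Belmark is not Tyrland; base rate stands.
The additional-duty order on E-728 targets Serius, not Belmark; it does not apply.
Duty = €393,006.16 × 10.5% = €41,265.65.
Line 3 (L-638, Serius, 2,040 kg, €122,706.00):
Base rate for L-638 is €7.31/kg.
Additional duty on L-638 from Serius: +68% ad valorem. Applied ad valorem rate = 68%.
Duty = €122,706.00 × 68% + 2,040 × €7.31 = €98,352.48.
Line 4 (E-847, Queneth, 8,318 kg, €823,482.00):
Code E-847 is under a tariff-rate quota (threshold 4,423 kg). In-quota: 4,423 kg at 2%; over-quota: 3,895 kg at 17%.
Pro-rata value split: in-quota = €823,482.00 × 4,423/8,318 = €437,877.00; over-quota = €823,482.00 − €437,877.00 = €385,605.00.
In-quota duty = €437,877.00 × 2% = €8,757.54. Over-quota duty = €385,605.00 × 17% = €65,552.85.
Line duty = €8,757.54 + €65,552.85 = €74,310.39.
Total = €14,966.56 + €41,265.65 + €98,352.48 + €74,310.39 = €228,895.08.

€228,895.08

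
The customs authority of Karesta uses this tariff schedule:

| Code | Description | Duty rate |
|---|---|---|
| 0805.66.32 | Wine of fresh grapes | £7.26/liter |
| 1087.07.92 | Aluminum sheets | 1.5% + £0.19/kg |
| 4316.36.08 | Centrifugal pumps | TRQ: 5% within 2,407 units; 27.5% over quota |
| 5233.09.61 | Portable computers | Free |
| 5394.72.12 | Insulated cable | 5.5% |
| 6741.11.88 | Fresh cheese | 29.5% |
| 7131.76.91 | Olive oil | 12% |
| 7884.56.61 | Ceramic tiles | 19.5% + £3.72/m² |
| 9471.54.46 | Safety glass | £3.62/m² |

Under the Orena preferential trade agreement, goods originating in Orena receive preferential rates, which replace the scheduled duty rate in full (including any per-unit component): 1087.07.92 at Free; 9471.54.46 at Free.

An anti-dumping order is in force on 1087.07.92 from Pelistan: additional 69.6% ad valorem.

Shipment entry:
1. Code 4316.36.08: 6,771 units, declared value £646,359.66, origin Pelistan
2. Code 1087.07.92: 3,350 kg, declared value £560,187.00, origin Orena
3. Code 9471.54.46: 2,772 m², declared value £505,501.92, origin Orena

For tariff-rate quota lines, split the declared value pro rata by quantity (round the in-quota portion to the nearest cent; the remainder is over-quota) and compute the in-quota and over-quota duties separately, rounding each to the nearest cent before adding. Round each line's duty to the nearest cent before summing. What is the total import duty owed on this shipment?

£126,050.16

Line 1 (4316.36.08, Pelistan, 6,771 units, £646,359.66):
Code 4316.36.08 is under a tariff-rate quota (threshold 2,407 units). In-quota: 2,407 units at 5%; over-quota: 4,364 units at 27.5%.
Pro-rata value split: in-quota = £646,359.66 × 2,407/6,771 = £229,772.22; over-quota = £646,359.66 − £229,772.22 = £416,587.44.
In-quota duty = £229,772.22 × 5% = £11,488.61. Over-quota duty = £416,587.44 × 27.5% = £114,561.55.
Line duty = £11,488.61 + £114,561.55 = £126,050.16.
Line 2 (1087.07.92, Orena, 3,350 kg, £560,187.00):
Base rate for 1087.07.92 is 1.5% + £0.19/kg.
Origin Orena qualifies under the Karesta–Orena agreement and 1087.07.92 is covered: preferential rate Free applies instead.
The additional-duty order on 1087.07.92 targets Pelistan, not Orena; it does not apply.
Duty = £560,187.00 × 0% = £0.00.
Line 3 (9471.54.46, Orena, 2,772 m², £505,501.92):
Base rate for 9471.54.46 is £3.62/m².
Origin Orena qualifies under the Karesta–Orena agreement and 9471.54.46 is covered: preferential rate Free applies instead.
Duty = £505,501.92 × 0% = £0.00.
Total = £126,050.16 + £0.00 + £0.00 = £126,050.16.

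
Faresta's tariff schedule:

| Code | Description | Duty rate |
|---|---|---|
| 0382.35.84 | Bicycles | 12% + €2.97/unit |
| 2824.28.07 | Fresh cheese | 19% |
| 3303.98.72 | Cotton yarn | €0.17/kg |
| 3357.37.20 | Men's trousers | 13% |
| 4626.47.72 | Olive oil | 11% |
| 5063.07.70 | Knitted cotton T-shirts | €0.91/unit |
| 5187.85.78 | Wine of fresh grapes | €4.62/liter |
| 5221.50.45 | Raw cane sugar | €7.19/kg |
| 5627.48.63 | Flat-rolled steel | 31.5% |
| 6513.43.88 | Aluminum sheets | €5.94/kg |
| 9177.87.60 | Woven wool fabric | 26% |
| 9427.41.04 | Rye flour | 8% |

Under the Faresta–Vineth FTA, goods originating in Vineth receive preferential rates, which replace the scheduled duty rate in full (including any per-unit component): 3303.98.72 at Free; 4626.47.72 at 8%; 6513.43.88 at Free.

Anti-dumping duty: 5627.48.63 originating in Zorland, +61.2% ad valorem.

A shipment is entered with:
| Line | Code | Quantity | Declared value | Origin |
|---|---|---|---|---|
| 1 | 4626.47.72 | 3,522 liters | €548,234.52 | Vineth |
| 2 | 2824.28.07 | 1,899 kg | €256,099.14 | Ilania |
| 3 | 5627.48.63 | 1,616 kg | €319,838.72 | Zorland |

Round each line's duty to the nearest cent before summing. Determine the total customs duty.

€389,008.09

Line 1 (4626.47.72, Vineth, 3,522 liters, €548,234.52):
Base rate for 4626.47.72 is 11%.
Origin Vineth qualifies under the Faresta–Vineth agreement and 4626.47.72 is covered: preferential rate 8% applies instead.
Duty = €548,234.52 × 8% = €43,858.76.
Line 2 (2824.28.07, Ilania, 1,899 kg, €256,099.14):
Base rate for 2824.28.07 is 19%.
Duty = €256,099.14 × 19% = €48,658.84.
Line 3 (5627.48.63, Zorland, 1,616 kg, €319,838.72):
Base rate for 5627.48.63 is 31.5%.
Additional duty on 5627.48.63 from Zorland: +61.2%. Applied ad valorem rate: 31.5% + 61.2% = 92.7%.
Duty = €319,838.72 × 92.7% = €296,490.49.
Total = €43,858.76 + €48,658.84 + €296,490.49 = €389,008.09.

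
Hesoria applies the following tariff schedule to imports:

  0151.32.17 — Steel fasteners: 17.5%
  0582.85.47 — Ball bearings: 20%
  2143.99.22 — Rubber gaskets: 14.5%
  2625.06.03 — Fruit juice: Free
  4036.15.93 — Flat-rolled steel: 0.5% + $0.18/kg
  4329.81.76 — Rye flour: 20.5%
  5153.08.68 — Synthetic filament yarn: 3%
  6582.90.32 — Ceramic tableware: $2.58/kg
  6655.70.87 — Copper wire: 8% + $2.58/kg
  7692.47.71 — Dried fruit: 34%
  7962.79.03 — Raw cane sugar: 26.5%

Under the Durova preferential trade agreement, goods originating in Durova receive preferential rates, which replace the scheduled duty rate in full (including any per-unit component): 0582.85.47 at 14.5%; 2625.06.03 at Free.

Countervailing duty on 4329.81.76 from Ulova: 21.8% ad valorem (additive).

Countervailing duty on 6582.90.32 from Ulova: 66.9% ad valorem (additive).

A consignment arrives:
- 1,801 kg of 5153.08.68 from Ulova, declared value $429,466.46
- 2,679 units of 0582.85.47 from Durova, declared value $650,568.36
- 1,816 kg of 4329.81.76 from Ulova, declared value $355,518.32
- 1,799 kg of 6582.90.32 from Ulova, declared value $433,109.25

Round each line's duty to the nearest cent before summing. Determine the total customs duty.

$551,992.16

Line 1 (5153.08.68, Ulova, 1,801 kg, $429,466.46):
Base rate for 5153.08.68 is 3%.
Duty = $429,466.46 × 3% = $12,883.99.
Line 2 (0582.85.47, Durova, 2,679 units, $650,568.36):
Base rate for 0582.85.47 is 20%.
Origin Durova qualifies under the Hesoria–Durova agreement and 0582.85.47 is covered: preferential rate 14.5% applies instead.
Duty = $650,568.36 × 14.5% = $94,332.41.
Line 3 (4329.81.76, Ulova, 1,816 kg, $355,518.32):
Base rate for 4329.81.76 is 20.5%.
Additional duty on 4329.81.76 from Ulova: +21.8%. Applied ad valorem rate: 20.5% + 21.8% = 42.3%.
Duty = $355,518.32 × 42.3% = $150,384.25.
Line 4 (6582.90.32, Ulova, 1,799 kg, $433,109.25):
Base rate for 6582.90.32 is $2.58/kg.
Additional duty on 6582.90.32 from Ulova: +66.9% ad valorem. Applied ad valorem rate = 66.9%.
Duty = $433,109.25 × 66.9% + 1,799 × $2.58 = $294,391.51.
Total = $12,883.99 + $94,332.41 + $150,384.25 + $294,391.51 = $551,992.16.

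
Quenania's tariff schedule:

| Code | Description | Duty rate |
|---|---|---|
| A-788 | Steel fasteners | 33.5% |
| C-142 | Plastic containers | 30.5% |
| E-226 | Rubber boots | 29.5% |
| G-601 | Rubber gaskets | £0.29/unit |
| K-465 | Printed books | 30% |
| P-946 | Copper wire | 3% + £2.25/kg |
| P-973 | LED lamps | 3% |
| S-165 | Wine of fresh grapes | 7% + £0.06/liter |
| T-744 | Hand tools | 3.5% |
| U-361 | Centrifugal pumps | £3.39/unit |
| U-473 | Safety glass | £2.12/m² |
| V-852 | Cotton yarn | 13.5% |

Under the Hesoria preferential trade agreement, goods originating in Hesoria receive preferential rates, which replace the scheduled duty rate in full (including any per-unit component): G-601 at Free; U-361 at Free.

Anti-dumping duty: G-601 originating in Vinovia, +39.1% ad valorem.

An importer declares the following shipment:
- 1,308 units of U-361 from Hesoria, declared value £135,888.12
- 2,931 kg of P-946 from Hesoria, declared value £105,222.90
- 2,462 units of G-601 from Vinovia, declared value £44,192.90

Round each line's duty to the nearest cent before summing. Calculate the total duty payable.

£27,744.84

Line 1 (U-361, Hesoria, 1,308 units, £135,888.12):
Base rate for U-361 is £3.39/unit.
Origin Hesoria qualifies under the Quenania–Hesoria agreement and U-361 is covered: preferential rate Free applies instead.
Duty = £135,888.12 × 0% = £0.00.
Line 2 (P-946, Hesoria, 2,931 kg, £105,222.90):
Base rate for P-946 is 3% + £2.25/kg.
Origin Hesoria is the FTA partner but P-946 is not on the preference list; base rate stands.
Duty = £105,222.90 × 3% + 2,931 × £2.25 = £9,751.44.
Line 3 (G-601, Vinovia, 2,462 units, £44,192.90):
Base rate for G-601 is £0.29/unit.
G-601 has an FTA preferential rate, but origin Vinovia is not Hesoria; base rate stands.
Additional duty on G-601 from Vinovia: +39.1% ad valorem. Applied ad valorem rate = 39.1%.
Duty = £44,192.90 × 39.1% + 2,462 × £0.29 = £17,993.40.
Total = £0.00 + £9,751.44 + £17,993.40 = £27,744.84.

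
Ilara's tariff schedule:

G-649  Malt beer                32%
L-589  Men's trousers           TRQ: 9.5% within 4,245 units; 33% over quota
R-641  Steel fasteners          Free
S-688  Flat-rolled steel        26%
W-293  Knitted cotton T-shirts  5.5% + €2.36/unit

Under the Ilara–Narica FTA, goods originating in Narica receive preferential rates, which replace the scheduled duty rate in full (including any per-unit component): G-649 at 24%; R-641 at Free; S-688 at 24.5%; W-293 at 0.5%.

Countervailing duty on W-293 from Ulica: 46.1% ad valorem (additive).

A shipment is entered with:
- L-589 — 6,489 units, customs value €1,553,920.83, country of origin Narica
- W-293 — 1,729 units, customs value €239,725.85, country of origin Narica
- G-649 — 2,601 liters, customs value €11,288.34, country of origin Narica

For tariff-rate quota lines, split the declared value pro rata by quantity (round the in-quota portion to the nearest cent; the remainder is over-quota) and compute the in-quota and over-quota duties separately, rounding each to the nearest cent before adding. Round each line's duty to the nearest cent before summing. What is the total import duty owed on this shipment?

€277,812.41

Line 1 (L-589, Narica, 6,489 units, €1,553,920.83):
Code L-589 is under a tariff-rate quota (threshold 4,245 units). In-quota: 4,245 units at 9.5%; over-quota: 2,244 units at 33%.
Pro-rata value split: in-quota = €1,553,920.83 × 4,245/6,489 = €1,016,550.15; over-quota = €1,553,920.83 − €1,016,550.15 = €537,370.68.
In-quota duty = €1,016,550.15 × 9.5% = €96,572.26. Over-quota duty = €537,370.68 × 33% = €177,332.32.
Line duty = €96,572.26 + €177,332.32 = €273,904.58.
Line 2 (W-293, Narica, 1,729 units, €239,725.85):
Base rate for W-293 is 5.5% + €2.36/unit.
Origin Narica qualifies under the Ilara–Narica agreement and W-293 is covered: preferential rate 0.5% applies instead.
The additional-duty order on W-293 targets Ulica, not Narica; it does not apply.
Duty = €239,725.85 × 0.5% = €1,198.63.
Line 3 (G-649, Narica, 2,601 liters, €11,288.34):
Base rate for G-649 is 32%.
Origin Narica qualifies under the Ilara–Narica agreement and G-649 is covered: preferential rate 24% applies instead.
Duty = €11,288.34 × 24% = €2,709.20.
Total = €273,904.58 + €1,198.63 + €2,709.20 = €277,812.41.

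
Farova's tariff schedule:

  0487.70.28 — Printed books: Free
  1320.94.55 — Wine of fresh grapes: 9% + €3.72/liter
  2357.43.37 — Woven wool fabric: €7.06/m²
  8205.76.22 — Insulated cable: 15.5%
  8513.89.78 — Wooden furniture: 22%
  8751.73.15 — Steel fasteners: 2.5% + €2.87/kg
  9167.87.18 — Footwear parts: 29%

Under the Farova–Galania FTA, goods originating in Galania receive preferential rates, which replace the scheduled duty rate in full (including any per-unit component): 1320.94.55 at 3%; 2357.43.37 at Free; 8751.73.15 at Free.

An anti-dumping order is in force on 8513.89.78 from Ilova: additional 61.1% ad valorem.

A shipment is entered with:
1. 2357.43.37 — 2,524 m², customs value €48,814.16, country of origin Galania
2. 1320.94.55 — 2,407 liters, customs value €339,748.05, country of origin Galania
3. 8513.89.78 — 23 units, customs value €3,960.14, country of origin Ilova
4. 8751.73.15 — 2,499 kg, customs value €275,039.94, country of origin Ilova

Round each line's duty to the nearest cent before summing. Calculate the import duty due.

Line 1 (2357.43.37, Galania, 2,524 m², €48,814.16):
Base rate for 2357.43.37 is €7.06/m².
Origin Galania qualifies under the Farova–Galania agreement and 2357.43.37 is covered: preferential rate Free applies instead.
Duty = €48,814.16 × 0% = €0.00.
Line 2 (1320.94.55, Galania, 2,407 liters, €339,748.05):
Base rate for 1320.94.55 is 9% + €3.72/liter.
Origin Galania qualifies under the Farova–Galania agreement and 1320.94.55 is covered: preferential rate 3% applies instead.
Duty = €339,748.05 × 3% = €10,192.44.
Line 3 (8513.89.78, Ilova, 23 units, €3,960.14):
Base rate for 8513.89.78 is 22%.
Additional duty on 8513.89.78 from Ilova: +61.1%. Applied ad valorem rate: 22% + 61.1% = 83.1%.
Duty = €3,960.14 × 83.1% = €3,290.88.
Line 4 (8751.73.15, Ilova, 2,499 kg, €275,039.94):
Base rate for 8751.73.15 is 2.5% + €2.87/kg.
8751.73.15 has an FTA preferential rate, but origin Ilova is not Galania; base rate stands.
Duty = €275,039.94 × 2.5% + 2,499 × €2.87 = €14,048.13.
Total = €0.00 + €10,192.44 + €3,290.88 + €14,048.13 = €27,531.45.

€27,531.45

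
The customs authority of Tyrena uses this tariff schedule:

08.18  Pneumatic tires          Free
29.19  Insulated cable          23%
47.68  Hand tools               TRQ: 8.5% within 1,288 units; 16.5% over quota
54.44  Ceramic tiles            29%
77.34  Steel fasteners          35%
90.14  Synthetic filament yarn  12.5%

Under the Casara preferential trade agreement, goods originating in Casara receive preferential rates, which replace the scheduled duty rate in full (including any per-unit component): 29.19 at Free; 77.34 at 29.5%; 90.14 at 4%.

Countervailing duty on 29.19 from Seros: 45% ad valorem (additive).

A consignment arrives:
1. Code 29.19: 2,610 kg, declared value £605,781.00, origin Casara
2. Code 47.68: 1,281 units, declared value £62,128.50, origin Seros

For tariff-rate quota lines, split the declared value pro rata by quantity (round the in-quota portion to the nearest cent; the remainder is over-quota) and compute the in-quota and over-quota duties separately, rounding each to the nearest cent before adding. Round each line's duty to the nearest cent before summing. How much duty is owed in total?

Line 1 (29.19, Casara, 2,610 kg, £605,781.00):
Base rate for 29.19 is 23%.
Origin Casara qualifies under the Tyrena–Casara agreement and 29.19 is covered: preferential rate Free applies instead.
The additional-duty order on 29.19 targets Seros, not Casara; it does not apply.
Duty = £605,781.00 × 0% = £0.00.
Line 2 (47.68, Seros, 1,281 units, £62,128.50):
Code 47.68 is under a tariff-rate quota (threshold 1,288 units). Quantity 1,281 units is within the quota, so the in-quota rate 8.5% applies to the full value.
Duty = £62,128.50 × 8.5% = £5,280.92.
Total = £0.00 + £5,280.92 = £5,280.92.

£5,280.92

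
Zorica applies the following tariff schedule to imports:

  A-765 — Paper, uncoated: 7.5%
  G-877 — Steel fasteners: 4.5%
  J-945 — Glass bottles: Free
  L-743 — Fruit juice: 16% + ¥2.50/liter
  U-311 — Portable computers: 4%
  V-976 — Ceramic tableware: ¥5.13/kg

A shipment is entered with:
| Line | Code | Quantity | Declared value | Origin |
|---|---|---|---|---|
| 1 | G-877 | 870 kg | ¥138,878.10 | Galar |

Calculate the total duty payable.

Line 1 (G-877, Galar, 870 kg, ¥138,878.10):
Base rate for G-877 is 4.5%.
Duty = ¥138,878.10 × 4.5% = ¥6,249.51.

¥6,249.51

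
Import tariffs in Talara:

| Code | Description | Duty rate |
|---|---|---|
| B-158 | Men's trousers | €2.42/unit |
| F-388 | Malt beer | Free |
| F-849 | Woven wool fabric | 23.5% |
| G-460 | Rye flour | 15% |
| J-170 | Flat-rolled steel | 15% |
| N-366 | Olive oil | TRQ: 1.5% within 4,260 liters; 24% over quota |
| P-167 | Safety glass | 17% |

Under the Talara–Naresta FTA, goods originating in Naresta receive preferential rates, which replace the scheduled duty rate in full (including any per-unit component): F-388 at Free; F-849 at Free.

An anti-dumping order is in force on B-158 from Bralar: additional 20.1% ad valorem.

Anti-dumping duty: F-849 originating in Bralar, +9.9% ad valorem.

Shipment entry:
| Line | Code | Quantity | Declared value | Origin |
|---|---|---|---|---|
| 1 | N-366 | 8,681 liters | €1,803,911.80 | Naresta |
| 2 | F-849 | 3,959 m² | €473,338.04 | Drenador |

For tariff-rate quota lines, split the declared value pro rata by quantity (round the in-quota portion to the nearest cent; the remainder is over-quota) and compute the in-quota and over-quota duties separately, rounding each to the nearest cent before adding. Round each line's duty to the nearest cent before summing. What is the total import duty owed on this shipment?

Line 1 (N-366, Naresta, 8,681 liters, €1,803,911.80):
Code N-366 is under a tariff-rate quota (threshold 4,260 liters). In-quota: 4,260 liters at 1.5%; over-quota: 4,421 liters at 24%.
Pro-rata value split: in-quota = €1,803,911.80 × 4,260/8,681 = €885,228.00; over-quota = €1,803,911.80 − €885,228.00 = €918,683.80.
In-quota duty = €885,228.00 × 1.5% = €13,278.42. Over-quota duty = €918,683.80 × 24% = €220,484.11.
Line duty = €13,278.42 + €220,484.11 = €233,762.53.
Line 2 (F-849, Drenador, 3,959 m², €473,338.04):
Base rate for F-849 is 23.5%.
F-849 has an FTA preferential rate, but origin Drenador is not Naresta; base rate stands.
The additional-duty order on F-849 targets Bralar, not Drenador; it does not apply.
Duty = €473,338.04 × 23.5% = €111,234.44.
Total = €233,762.53 + €111,234.44 = €344,996.97.

€344,996.97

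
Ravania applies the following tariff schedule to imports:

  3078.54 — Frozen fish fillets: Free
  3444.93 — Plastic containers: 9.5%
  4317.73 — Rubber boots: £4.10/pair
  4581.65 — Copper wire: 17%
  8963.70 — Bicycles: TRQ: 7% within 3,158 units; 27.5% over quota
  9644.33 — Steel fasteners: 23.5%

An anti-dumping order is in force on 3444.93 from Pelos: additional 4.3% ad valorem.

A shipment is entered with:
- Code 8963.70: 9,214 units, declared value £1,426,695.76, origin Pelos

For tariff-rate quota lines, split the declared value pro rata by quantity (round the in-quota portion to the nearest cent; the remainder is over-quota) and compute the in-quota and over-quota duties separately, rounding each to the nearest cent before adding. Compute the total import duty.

£292,099.47

Line 1 (8963.70, Pelos, 9,214 units, £1,426,695.76):
Code 8963.70 is under a tariff-rate quota (threshold 3,158 units). In-quota: 3,158 units at 7%; over-quota: 6,056 units at 27.5%.
Pro-rata value split: in-quota = £1,426,695.76 × 3,158/9,214 = £488,984.72; over-quota = £1,426,695.76 − £488,984.72 = £937,711.04.
In-quota duty = £488,984.72 × 7% = £34,228.93. Over-quota duty = £937,711.04 × 27.5% = £257,870.54.
Line duty = £34,228.93 + £257,870.54 = £292,099.47.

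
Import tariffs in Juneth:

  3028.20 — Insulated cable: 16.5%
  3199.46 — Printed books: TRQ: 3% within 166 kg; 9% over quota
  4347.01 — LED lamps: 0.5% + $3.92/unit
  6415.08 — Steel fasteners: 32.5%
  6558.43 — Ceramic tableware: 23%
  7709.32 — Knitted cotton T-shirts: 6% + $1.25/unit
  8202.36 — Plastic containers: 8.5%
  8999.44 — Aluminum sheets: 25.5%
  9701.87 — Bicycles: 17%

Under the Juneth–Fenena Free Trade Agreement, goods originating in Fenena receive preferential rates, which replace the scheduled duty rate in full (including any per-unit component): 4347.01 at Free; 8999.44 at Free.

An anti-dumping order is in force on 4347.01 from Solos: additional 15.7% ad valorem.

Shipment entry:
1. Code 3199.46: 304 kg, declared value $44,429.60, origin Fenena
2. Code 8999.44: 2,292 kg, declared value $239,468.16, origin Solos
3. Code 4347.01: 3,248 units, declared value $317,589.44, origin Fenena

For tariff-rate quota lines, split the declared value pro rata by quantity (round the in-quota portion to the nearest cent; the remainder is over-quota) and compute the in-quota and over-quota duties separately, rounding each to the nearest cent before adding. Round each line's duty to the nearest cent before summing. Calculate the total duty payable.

$63,607.39

Line 1 (3199.46, Fenena, 304 kg, $44,429.60):
Code 3199.46 is under a tariff-rate quota (threshold 166 kg). In-quota: 166 kg at 3%; over-quota: 138 kg at 9%.
Pro-rata value split: in-quota = $44,429.60 × 166/304 = $24,260.90; over-quota = $44,429.60 − $24,260.90 = $20,168.70.
In-quota duty = $24,260.90 × 3% = $727.83. Over-quota duty = $20,168.70 × 9% = $1,815.18.
Line duty = $727.83 + $1,815.18 = $2,543.01.
Line 2 (8999.44, Solos, 2,292 kg, $239,468.16):
Base rate for 8999.44 is 25.5%.
8999.44 has an FTA preferential rate, but origin Solos is not Fenena; base rate stands.
Duty = $239,468.16 × 25.5% = $61,064.38.
Line 3 (4347.01, Fenena, 3,248 units, $317,589.44):
Base rate for 4347.01 is 0.5% + $3.92/unit.
Origin Fenena qualifies under the Juneth–Fenena agreement and 4347.01 is covered: preferential rate Free applies instead.
The additional-duty order on 4347.01 targets Solos, not Fenena; it does not apply.
Duty = $317,589.44 × 0% = $0.00.
Total = $2,543.01 + $61,064.38 + $0.00 = $63,607.39.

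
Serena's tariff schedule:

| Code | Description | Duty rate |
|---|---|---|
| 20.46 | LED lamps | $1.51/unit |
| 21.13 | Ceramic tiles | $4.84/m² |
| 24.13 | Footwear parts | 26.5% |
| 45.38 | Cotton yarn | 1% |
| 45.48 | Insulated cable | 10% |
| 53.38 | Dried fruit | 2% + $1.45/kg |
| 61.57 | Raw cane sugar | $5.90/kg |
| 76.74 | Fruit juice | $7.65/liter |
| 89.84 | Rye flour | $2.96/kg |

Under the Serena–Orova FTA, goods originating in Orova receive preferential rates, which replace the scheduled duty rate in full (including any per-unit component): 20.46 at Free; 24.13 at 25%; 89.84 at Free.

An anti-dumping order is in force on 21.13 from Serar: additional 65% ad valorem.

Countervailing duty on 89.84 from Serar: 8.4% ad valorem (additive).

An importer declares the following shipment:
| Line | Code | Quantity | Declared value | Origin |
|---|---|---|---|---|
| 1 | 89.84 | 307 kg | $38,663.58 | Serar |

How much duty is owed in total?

Line 1 (89.84, Serar, 307 kg, $38,663.58):
Base rate for 89.84 is $2.96/kg.
89.84 has an FTA preferential rate, but origin Serar is not Orova; base rate stands.
Additional duty on 89.84 from Serar: +8.4% ad valorem. Applied ad valorem rate = 8.4%.
Duty = $38,663.58 × 8.4% + 307 × $2.96 = $4,156.46.

$4,156.46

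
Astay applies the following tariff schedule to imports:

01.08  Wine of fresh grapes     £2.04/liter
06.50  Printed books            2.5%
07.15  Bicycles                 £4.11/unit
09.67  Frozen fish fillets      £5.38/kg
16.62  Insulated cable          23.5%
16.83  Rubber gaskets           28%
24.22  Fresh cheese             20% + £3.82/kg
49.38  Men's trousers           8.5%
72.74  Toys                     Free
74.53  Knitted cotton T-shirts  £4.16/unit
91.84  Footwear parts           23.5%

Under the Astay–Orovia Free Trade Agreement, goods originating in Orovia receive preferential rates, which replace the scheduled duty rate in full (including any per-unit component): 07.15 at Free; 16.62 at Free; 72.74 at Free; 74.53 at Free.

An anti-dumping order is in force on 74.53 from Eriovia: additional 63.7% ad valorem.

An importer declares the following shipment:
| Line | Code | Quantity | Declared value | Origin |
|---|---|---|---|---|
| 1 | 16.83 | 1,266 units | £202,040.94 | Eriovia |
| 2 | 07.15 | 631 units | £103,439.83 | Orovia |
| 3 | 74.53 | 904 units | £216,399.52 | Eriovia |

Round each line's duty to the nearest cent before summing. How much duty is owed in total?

£198,178.59

Line 1 (16.83, Eriovia, 1,266 units, £202,040.94):
Base rate for 16.83 is 28%.
Duty = £202,040.94 × 28% = £56,571.46.
Line 2 (07.15, Orovia, 631 units, £103,439.83):
Base rate for 07.15 is £4.11/unit.
Origin Orovia qualifies under the Astay–Orovia agreement and 07.15 is covered: preferential rate Free applies instead.
Duty = £103,439.83 × 0% = £0.00.
Line 3 (74.53, Eriovia, 904 units, £216,399.52):
Base rate for 74.53 is £4.16/unit.
74.53 has an FTA preferential rate, but origin Eriovia is not Orovia; base rate stands.
Additional duty on 74.53 from Eriovia: +63.7% ad valorem. Applied ad valorem rate = 63.7%.
Duty = £216,399.52 × 63.7% + 904 × £4.16 = £141,607.13.
Total = £56,571.46 + £0.00 + £141,607.13 = £198,178.59.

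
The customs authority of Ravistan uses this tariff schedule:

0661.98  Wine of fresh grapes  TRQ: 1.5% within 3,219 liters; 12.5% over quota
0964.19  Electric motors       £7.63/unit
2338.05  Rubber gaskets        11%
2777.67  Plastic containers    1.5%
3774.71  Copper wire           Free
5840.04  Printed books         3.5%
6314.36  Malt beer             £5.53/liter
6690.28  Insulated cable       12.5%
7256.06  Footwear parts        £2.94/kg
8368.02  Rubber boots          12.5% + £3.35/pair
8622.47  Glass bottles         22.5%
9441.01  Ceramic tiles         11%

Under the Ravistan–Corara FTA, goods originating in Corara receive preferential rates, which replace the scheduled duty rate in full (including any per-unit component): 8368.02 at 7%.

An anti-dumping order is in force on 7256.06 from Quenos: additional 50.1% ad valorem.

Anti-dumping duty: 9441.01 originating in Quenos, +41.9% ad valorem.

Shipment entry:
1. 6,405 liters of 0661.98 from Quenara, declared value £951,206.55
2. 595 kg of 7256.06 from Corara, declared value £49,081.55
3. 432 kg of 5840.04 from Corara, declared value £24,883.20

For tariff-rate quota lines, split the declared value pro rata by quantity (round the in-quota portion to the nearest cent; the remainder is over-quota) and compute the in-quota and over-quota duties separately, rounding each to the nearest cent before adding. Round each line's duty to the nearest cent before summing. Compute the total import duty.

£68,935.13

Line 1 (0661.98, Quenara, 6,405 liters, £951,206.55):
Code 0661.98 is under a tariff-rate quota (threshold 3,219 liters). In-quota: 3,219 liters at 1.5%; over-quota: 3,186 liters at 12.5%.
Pro-rata value split: in-quota = £951,206.55 × 3,219/6,405 = £478,053.69; over-quota = £951,206.55 − £478,053.69 = £473,152.86.
In-quota duty = £478,053.69 × 1.5% = £7,170.81. Over-quota duty = £473,152.86 × 12.5% = £59,144.11.
Line duty = £7,170.81 + £59,144.11 = £66,314.92.
Line 2 (7256.06, Corara, 595 kg, £49,081.55):
Base rate for 7256.06 is £2.94/kg.
Origin Corara is the FTA partner but 7256.06 is not on the preference list; base rate stands.
The additional-duty order on 7256.06 targets Quenos, not Corara; it does not apply.
Duty = 595 × £2.94 = £1,749.30.
Line 3 (5840.04, Corara, 432 kg, £24,883.20):
Base rate for 5840.04 is 3.5%.
Origin Corara is the FTA partner but 5840.04 is not on the preference list; base rate stands.
Duty = £24,883.20 × 3.5% = £870.91.
Total = £66,314.92 + £1,749.30 + £870.91 = £68,935.13.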